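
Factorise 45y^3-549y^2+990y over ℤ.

9y(5y-11)(y-10)

Pull out the common factor 9y, then factor the remaining trinomial.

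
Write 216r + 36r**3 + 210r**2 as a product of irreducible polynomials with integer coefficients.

6r(2r + 9)(3r + 4)

Pull out the common factor 6r, then factor the remaining trinomial.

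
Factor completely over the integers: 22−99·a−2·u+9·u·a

(9·a−2)·(u−11)

Group as (9·u·a−2·u) + (−99·a+22) = u·(9·a−2) − 11·(9·a−2).
Both groups share the factor (9·a−2).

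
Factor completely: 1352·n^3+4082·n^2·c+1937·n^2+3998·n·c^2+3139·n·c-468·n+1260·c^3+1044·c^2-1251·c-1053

(8·n+10·c+9)·(13·n+14·c+13)·(13·n+9·c-9)

Group: 13·n·(104·n^2+202·n·c+45·n+90·c^2-9·c-81) + (14·c+13)·(104·n^2+202·n·c+45·n+90·c^2-9·c-81); both groups contain (104·n^2+202·n·c+45·n+90·c^2-9·c-81), so (13·n+14·c+13) is a factor with cofactor 104·n^2+202·n·c+45·n+90·c^2-9·c-81.
The cofactor groups again: 104·n^2+202·n·c+45·n+90·c^2-9·c-81 = 8·n·(13·n+9·c-9) + (10·c+9)·(13·n+9·c-9); both groups contain (13·n+9·c-9), giving (8·n+10·c+9)·(13·n+9·c-9).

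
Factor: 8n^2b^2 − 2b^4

2b^2(2n − b)(2n + b)

Every term has a factor of 2b^2. Then 4n^2 − b^2 = (2n)² − (b)².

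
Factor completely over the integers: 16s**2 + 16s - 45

(4s + 9)(4s - 5)

Need a pair with product 16·(-45) = -720 and sum 16: that's -20 and 36.
Split the middle term: 16s**2 - 20s + 36s - 45 = 4s(4s - 5) + 9(4s - 5).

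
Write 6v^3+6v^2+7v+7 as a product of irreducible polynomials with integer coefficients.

(v+1)(6v^2+7)

Group as (6v^3+7v) + (6v^2+7) = v(6v^2+7) + (6v^2+7).
Both groups share the factor (6v^2+7).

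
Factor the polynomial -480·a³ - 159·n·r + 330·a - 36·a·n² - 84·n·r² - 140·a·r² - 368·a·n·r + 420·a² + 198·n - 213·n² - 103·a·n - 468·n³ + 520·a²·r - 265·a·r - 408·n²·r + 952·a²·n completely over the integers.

Group: 5·a·(-96·a² + 248·a·n + 104·a·r + 84·a - 156·n² - 136·n·r - 71·n - 28·r² - 53·r + 66) + 3·n·(-96·a² + 248·a·n + 104·a·r + 84·a - 156·n² - 136·n·r - 71·n - 28·r² - 53·r + 66); both groups contain (-96·a² + 248·a·n + 104·a·r + 84·a - 156·n² - 136·n·r - 71·n - 28·r² - 53·r + 66), so (5·a + 3·n) is a factor with cofactor -96·a² + 248·a·n + 104·a·r + 84·a - 156·n² - 136·n·r - 71·n - 28·r² - 53·r + 66.
The cofactor groups again: -96·a² + 248·a·n + 104·a·r + 84·a - 156·n² - 136·n·r - 71·n - 28·r² - 53·r + 66 = -12·a·(8·a - 12·n - 4·r - 11) + (13·n + 7·r - 6)·(8·a - 12·n - 4·r - 11); both groups contain (8·a - 12·n - 4·r - 11), giving -(12·a - 13·n - 7·r + 6)·(8·a - 12·n - 4·r - 11).

-(12·a - 13·n - 7·r + 6)·(5·a + 3·n)·(8·a - 12·n - 4·r - 11)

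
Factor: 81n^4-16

(3n+2)(3n-2)(9n^2+4)

Write as (9n^2)² − (4)², then factor 9n^2-4 once more.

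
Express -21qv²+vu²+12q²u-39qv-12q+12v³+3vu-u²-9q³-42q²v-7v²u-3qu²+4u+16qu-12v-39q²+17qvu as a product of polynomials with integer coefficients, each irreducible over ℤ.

-(3q+3v-u)(3q-v+1)(q+4v-u+4)

Group: 3q(-3q²-11qv+3qu-13q+4v²-vu+u-4) + (3v-u)(-3q²-11qv+3qu-13q+4v²-vu+u-4); both groups contain (-3q²-11qv+3qu-13q+4v²-vu+u-4), so (3q+3v-u) is a factor with cofactor -3q²-11qv+3qu-13q+4v²-vu+u-4.
The cofactor groups again: -3q²-11qv+3qu-13q+4v²-vu+u-4 = -3q(q+4v-u+4) + (v-1)(q+4v-u+4); both groups contain (q+4v-u+4), giving -(3q-v+1)(q+4v-u+4).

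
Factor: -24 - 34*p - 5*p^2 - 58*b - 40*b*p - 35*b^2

Group: -5*b*(7*b + p + 6) + (-5*p - 4)*(7*b + p + 6); both groups contain (7*b + p + 6).

-(5*b + 5*p + 4)*(7*b + p + 6)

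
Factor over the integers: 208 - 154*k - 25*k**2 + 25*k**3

Trying the rational-root candidates, k = 2 is a root, giving the factor (k - 2) and quotient 25*k**2 + 25*k - 104.
The remaining quadratic factors as (5*k - 8)(5*k + 13).

(5*k + 13)*(5*k - 8)*(k - 2)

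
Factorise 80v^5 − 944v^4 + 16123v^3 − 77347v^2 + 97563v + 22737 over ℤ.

(4v − 11)(4v − 13)(5v + 1)(v^2 − 6v + 159)

Among the possible rational roots, v = 11/4 is a root, so (4v − 11) divides it; the quotient is 20v^4 − 181v^3 + 3533v^2 − 9621v − 2067.
Continuing, v = 13/4 is a root, so (4v − 13) divides it; the quotient is 5v^3 − 29v^2 + 789v + 159.
Then v = −1/5 is a root, giving the factor (5v + 1) and quotient v^2 − 6v + 159.
The quadratic v^2 − 6v + 159 has discriminant −600 < 0 and is irreducible over ℤ.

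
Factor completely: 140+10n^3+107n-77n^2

(2n-7)(5n+4)(n-5)

By the rational root theorem, n = 7/2 is a root, so (2n-7) is a factor; dividing leaves 5n^2-21n-20.
The remaining quadratic factors as (n-5)(5n+4).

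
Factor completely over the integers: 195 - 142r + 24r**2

Need a pair with product 24·195 = 4680 and sum -142: that's -90 and -52.
Split the middle term: 24r**2 - 90r - 52r + 195 = 6r(4r - 15) - 13(4r - 15).

(4r - 15)(6r - 13)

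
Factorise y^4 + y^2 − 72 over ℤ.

Substitute u = y^2 to get a quadratic in u, then factor.
y^2 + 9 is irreducible over ℤ (sum of squares).
y^2 − 8 is irreducible over ℤ (8 is not a perfect square).

(y^2 + 9)(y^2 − 8)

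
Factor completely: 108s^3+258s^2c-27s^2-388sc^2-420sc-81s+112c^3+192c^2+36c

Group: 3s(36s^2+110sc+27s-56c^2-12c) + (-2c-3)(36s^2+110sc+27s-56c^2-12c); both groups contain (36s^2+110sc+27s-56c^2-12c), so (3s-2c-3) is a factor with cofactor 36s^2+110sc+27s-56c^2-12c.
The cofactor groups again: 36s^2+110sc+27s-56c^2-12c = 4s(9s-4c) + (14c+3)(9s-4c); both groups contain (9s-4c), giving (4s+14c+3)(9s-4c).

(3s-2c-3)(9s-4c)(4s+14c+3)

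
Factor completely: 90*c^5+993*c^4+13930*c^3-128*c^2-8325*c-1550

Among the possible rational roots, c = -2/3 is a root, so (3*c+2) divides it; the quotient is 30*c^4+311*c^3+4436*c^2-3000*c-775.
Then c = -1/5 is a root, so (5*c+1) divides it; the quotient is 6*c^3+61*c^2+875*c-775.
Then c = 5/6 is a root, giving the factor (6*c-5) and quotient c^2+11*c+155.
The quadratic c^2+11*c+155 has discriminant -499 < 0 and is irreducible over ℤ.

(3*c+2)*(5*c+1)*(6*c-5)*(c^2+11*c+155)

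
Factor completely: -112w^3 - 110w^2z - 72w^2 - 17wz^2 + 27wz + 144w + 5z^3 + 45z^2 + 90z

-(2w + z + 3)(7w - z - 6)(8w + 5z)

Group: 8w(-14w^2 - 5wz - 9w + z^2 + 9z + 18) + 5z(-14w^2 - 5wz - 9w + z^2 + 9z + 18); both groups contain (-14w^2 - 5wz - 9w + z^2 + 9z + 18), so (8w + 5z) is a factor with cofactor -14w^2 - 5wz - 9w + z^2 + 9z + 18.
The cofactor groups again: -14w^2 - 5wz - 9w + z^2 + 9z + 18 = -7w(2w + z + 3) + (z + 6)(2w + z + 3); both groups contain (2w + z + 3), giving -(7w - z - 6)(2w + z + 3).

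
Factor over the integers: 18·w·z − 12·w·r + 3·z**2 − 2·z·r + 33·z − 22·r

Group: 3·z·(6·w + z + 11) − 2·r·(6·w + z + 11); both groups contain (6·w + z + 11).

(3·z − 2·r)·(6·w + z + 11)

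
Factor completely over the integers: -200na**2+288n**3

Factor out 8n, leaving 36n**2-25a**2, which is a difference of two squares.

8n(6n-5a)(6n+5a)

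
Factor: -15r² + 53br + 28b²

Group: 7b(4b - r) + 15r(4b - r); both groups contain (4b - r).

(4b - r)(7b + 15r)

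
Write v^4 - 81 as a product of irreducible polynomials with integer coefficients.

(v + 3)(v - 3)(v^2 + 9)

(v)⁴ − (3)⁴ = ((v)² − (3)²)((v)² + (3)²); the first factor splits again, the second (v^2 + 9) is irreducible.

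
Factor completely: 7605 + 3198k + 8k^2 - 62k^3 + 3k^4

Trying the rational-root candidates, k = 13 is a root, so (k - 13) is a factor; dividing leaves 3k^3 - 23k^2 - 291k - 585.
Next, k = -13/3 is a root, giving the factor (3k + 13) and quotient k^2 - 12k - 45.
The remaining quadratic factors as (k + 3)(k - 15).

(3k + 13)(k + 3)(k - 13)(k - 15)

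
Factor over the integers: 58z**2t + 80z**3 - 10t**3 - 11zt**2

(5z - 2t)(8z + 5t)(2z + t)

Group: 8z(10z**2 + zt - 2t**2) + 5t(10z**2 + zt - 2t**2); both groups contain (10z**2 + zt - 2t**2), so (8z + 5t) is a factor with cofactor 10z**2 + zt - 2t**2.
The cofactor groups again: 10z**2 + zt - 2t**2 = 2z(5z - 2t) + t(5z - 2t); both groups contain (5z - 2t), giving (2z + t)(5z - 2t).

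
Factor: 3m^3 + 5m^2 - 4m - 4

By the rational root theorem, m = -2 is a root, so (m + 2) divides it; the quotient is 3m^2 - m - 2.
The remaining quadratic factors as (3m + 2)(m - 1).

(3m + 2)(m + 2)(m - 1)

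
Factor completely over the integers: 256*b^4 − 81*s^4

(4*b + 3*s)*(4*b − 3*s)*(16*b^2 + 9*s^2)

(4*b)⁴ − (3*s)⁴ = ((4*b)² − (3*s)²)((4*b)² + (3*s)²); the first factor splits again, the second (16*b^2 + 9*s^2) is irreducible.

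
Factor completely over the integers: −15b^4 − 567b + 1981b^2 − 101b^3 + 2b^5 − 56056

(2b + 11)(b + 8)(b − 7)(b^2 − 14b + 91)

Testing divisors of the constant over divisors of the leading coefficient, b = −11/2 is a root, so (2b + 11) divides it; the quotient is b^4 − 13b^3 + 21b^2 + 875b − 5096.
Next, b = 7 is a root, so (b − 7) is a factor; dividing leaves b^3 − 6b^2 − 21b + 728.
Then b = −8 is a root, so (b + 8) is a factor; dividing leaves b^2 − 14b + 91.
The quadratic b^2 − 14b + 91 has discriminant −168 < 0 and is irreducible over ℤ.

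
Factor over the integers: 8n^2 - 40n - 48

8(n + 1)(n - 6)

Pull out the common factor 8, then factor the remaining trinomial.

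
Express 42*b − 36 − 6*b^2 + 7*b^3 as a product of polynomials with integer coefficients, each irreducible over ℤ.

Group as (7*b^3 + 42*b) + (−6*b^2 − 36) = 7*b*(b^2 + 6) − 6*(b^2 + 6).
Both groups share the factor (b^2 + 6).

(7*b − 6)*(b^2 + 6)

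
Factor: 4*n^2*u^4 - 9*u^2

u^2*(2*n*u + 3)*(2*n*u - 3)

Factor out u^2 first: what remains is 4*n^2*u^2 - 9.
Recognize a difference of squares with the parts 2*n*u and 3.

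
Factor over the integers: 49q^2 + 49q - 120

(7q + 15)(7q - 8)

Need a pair with product 49·(-120) = -5880 and sum 49: that's 105 and -56.
Split the middle term: 49q^2 + 105q - 56q - 120 = 7q(7q + 15) - 8(7q + 15).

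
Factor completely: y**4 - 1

(y)⁴ − (1)⁴ = ((y)² − (1)²)((y)² + (1)²); the first factor splits again, the second (y**2 + 1) is irreducible.

(y + 1)·(y - 1)·(y**2 + 1)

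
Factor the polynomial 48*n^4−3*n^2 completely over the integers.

Every term has a factor of 3*n^2. Then 16*n^2−1 = (4*n)² − (1)².

3*n^2*(4*n+1)*(4*n−1)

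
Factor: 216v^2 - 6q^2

Pull out the common factor 6; 36v^2 - q^2 is a difference of squares.

6(6v - q)(6v + q)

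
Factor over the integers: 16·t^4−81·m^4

(2·t−3·m)·(2·t+3·m)·(4·t^2+9·m^2)

(2·t)⁴ − (3·m)⁴ = ((2·t)² − (3·m)²)((2·t)² + (3·m)²); the first factor splits again, the second (4·t^2+9·m^2) is irreducible.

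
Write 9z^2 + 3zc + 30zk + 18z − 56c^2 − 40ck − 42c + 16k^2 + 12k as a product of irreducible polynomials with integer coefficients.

(3z − 7c + 2k)(3z + 8c + 8k + 6)

Group: 3z(3z − 7c + 2k) + (8c + 8k + 6)(3z − 7c + 2k); both groups contain (3z − 7c + 2k).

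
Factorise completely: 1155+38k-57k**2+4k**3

By the rational root theorem, k = 11 is a root, so (k-11) divides it; the quotient is 4k**2-13k-105.
The remaining quadratic factors as (4k+15)(k-7).

(4k+15)(k-11)(k-7)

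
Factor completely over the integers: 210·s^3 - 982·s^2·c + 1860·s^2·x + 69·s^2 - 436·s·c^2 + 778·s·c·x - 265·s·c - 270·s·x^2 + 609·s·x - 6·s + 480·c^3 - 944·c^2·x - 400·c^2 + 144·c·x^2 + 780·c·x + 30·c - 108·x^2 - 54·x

Group: s·(210·s^2 + 68·s·c - 30·s·x + 69·s - 96·c^2 + 16·c·x + 80·c - 12·x - 6) + (-5·c + 9·x)·(210·s^2 + 68·s·c - 30·s·x + 69·s - 96·c^2 + 16·c·x + 80·c - 12·x - 6); both groups contain (210·s^2 + 68·s·c - 30·s·x + 69·s - 96·c^2 + 16·c·x + 80·c - 12·x - 6), so (s - 5·c + 9·x) is a factor with cofactor 210·s^2 + 68·s·c - 30·s·x + 69·s - 96·c^2 + 16·c·x + 80·c - 12·x - 6.
The cofactor groups again: 210·s^2 + 68·s·c - 30·s·x + 69·s - 96·c^2 + 16·c·x + 80·c - 12·x - 6 = 15·s·(14·s + 12·c - 2·x - 1) + (-8·c + 6)·(14·s + 12·c - 2·x - 1); both groups contain (14·s + 12·c - 2·x - 1), giving (15·s - 8·c + 6)·(14·s + 12·c - 2·x - 1).

(s - 5·c + 9·x)·(15·s - 8·c + 6)·(14·s + 12·c - 2·x - 1)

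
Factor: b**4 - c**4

(b + c)·(b - c)·(b**2 + c**2)

Difference of squares twice: with A = b and B = c, A⁴ − B⁴ = (A² − B²)(A² + B²), and A² − B² factors again.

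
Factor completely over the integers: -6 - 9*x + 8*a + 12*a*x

(3*x + 2)*(4*a - 3)

Group as (12*a*x + 8*a) + (-9*x - 6) = 4*a*(3*x + 2) - 3*(3*x + 2).
Both groups share the factor (3*x + 2).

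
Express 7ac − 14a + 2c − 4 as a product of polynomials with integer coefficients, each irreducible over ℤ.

(7a + 2)(c − 2)

Group as (7ac − 14a) + (2c − 4) = 7a(c − 2) + 2(c − 2).
Both groups share the factor (c − 2).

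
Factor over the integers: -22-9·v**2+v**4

Substitute u = v**2 to get a quadratic in u, then factor.
v**2+2 is irreducible over ℤ (always positive, so no real roots).
v**2-11 is irreducible over ℤ (11 is not a perfect square).

(v**2+2)·(v**2-11)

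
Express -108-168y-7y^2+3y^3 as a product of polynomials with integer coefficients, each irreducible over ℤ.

(3y+2)(y+6)(y-9)

By the rational root theorem, y = -6 is a root, so (y+6) divides it; the quotient is 3y^2-25y-18.
The remaining quadratic factors as (y-9)(3y+2).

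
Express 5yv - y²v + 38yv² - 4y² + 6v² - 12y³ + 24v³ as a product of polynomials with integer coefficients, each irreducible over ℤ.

-(y - 2v)(4y + 3v)(3y + 4v + 1)

Group: 4y(-3y² + 2yv - y + 8v² + 2v) + 3v(-3y² + 2yv - y + 8v² + 2v); both groups contain (-3y² + 2yv - y + 8v² + 2v), so (4y + 3v) is a factor with cofactor -3y² + 2yv - y + 8v² + 2v.
The cofactor groups again: -3y² + 2yv - y + 8v² + 2v = -y(3y + 4v + 1) + 2v(3y + 4v + 1); both groups contain (3y + 4v + 1), giving -(y - 2v)(3y + 4v + 1).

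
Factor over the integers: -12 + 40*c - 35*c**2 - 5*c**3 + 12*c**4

(3*c - 2)*(4*c - 3)*(c + 2)*(c - 1)

Among the possible rational roots, c = 1 is a root, so (c - 1) divides it; the quotient is 12*c**3 + 7*c**2 - 28*c + 12.
Continuing, c = -2 is a root, giving the factor (c + 2) and quotient 12*c**2 - 17*c + 6.
The remaining quadratic factors as (4*c - 3)(3*c - 2).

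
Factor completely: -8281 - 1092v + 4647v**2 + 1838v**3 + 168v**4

(4v + 13)(6v - 7)(7v + 13)(v + 7)

Among the possible rational roots, v = -13/4 is a root, giving the factor (4v + 13) and quotient 42v**3 + 323v**2 + 112v - 637.
Next, v = -7 is a root, so (v + 7) is a factor; dividing leaves 42v**2 + 29v - 91.
The remaining quadratic factors as (7v + 13)(6v - 7).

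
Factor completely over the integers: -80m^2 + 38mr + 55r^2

Group: -8m(10m - 11r) - 5r(10m - 11r); both groups contain (10m - 11r).

-(10m - 11r)(8m + 5r)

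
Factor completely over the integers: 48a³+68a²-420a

Pull out the common factor 4a, then factor the remaining trinomial.

4a(3a-7)(4a+15)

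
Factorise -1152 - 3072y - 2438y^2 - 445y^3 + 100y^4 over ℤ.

Among the possible rational roots, y = -8/5 is a root, so (5y + 8) is a factor; dividing leaves 20y^3 - 121y^2 - 294y - 144.
Next, y = 8 is a root, giving the factor (y - 8) and quotient 20y^2 + 39y + 18.
The remaining quadratic factors as (5y + 6)(4y + 3).

(4y + 3)(5y + 6)(5y + 8)(y - 8)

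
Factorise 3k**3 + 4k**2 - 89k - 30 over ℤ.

By the rational root theorem, k = 5 is a root, giving the factor (k - 5) and quotient 3k**2 + 19k + 6.
The remaining quadratic factors as (k + 6)(3k + 1).

(3k + 1)(k + 6)(k - 5)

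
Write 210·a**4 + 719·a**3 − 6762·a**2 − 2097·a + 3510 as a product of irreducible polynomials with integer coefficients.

(2·a + 15)·(3·a − 13)·(5·a − 3)·(7·a + 6)

Among the possible rational roots, a = 13/3 is a root, giving the factor (3·a − 13) and quotient 70·a**3 + 543·a**2 + 99·a − 270.
Next, a = −6/7 is a root, so (7·a + 6) divides it; the quotient is 10·a**2 + 69·a − 45.
The remaining quadratic factors as (2·a + 15)(5·a − 3).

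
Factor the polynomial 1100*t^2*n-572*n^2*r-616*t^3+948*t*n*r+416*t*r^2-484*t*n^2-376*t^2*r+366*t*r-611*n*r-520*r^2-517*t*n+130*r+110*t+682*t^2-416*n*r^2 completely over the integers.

Group: 14*t*(-44*t^2+44*t*n-52*t*r+55*t+52*n*r+65*r) + (-11*n-8*r+2)*(-44*t^2+44*t*n-52*t*r+55*t+52*n*r+65*r); both groups contain (-44*t^2+44*t*n-52*t*r+55*t+52*n*r+65*r), so (14*t-11*n-8*r+2) is a factor with cofactor -44*t^2+44*t*n-52*t*r+55*t+52*n*r+65*r.
The cofactor groups again: -44*t^2+44*t*n-52*t*r+55*t+52*n*r+65*r = -4*t*(11*t+13*r) + (4*n+5)*(11*t+13*r); both groups contain (11*t+13*r), giving -(4*t-4*n-5)*(11*t+13*r).

-(14*t-11*n-8*r+2)*(4*t-4*n-5)*(11*t+13*r)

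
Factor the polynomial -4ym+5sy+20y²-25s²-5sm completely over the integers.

-(5s+4y)(5s-5y+m)

Group: -5s(5s+4y) + (5y-m)(5s+4y); both groups contain (5s+4y).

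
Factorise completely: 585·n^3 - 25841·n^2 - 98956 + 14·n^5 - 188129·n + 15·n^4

Among the possible rational roots, n = 13 is a root, so (n - 13) divides it; the quotient is 14·n^4 + 197·n^3 + 3146·n^2 + 15057·n + 7612.
Next, n = -11/2 is a root, giving the factor (2·n + 11) and quotient 7·n^3 + 60·n^2 + 1243·n + 692.
Then n = -4/7 is a root, so (7·n + 4) is a factor; dividing leaves n^2 + 8·n + 173.
The quadratic n^2 + 8·n + 173 has discriminant -628 < 0 and is irreducible over ℤ.

(2·n + 11)·(7·n + 4)·(n - 13)·(n^2 + 8·n + 173)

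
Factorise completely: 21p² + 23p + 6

Need a pair with product 21·6 = 126 and sum 23: that's 14 and 9.
Split the middle term: 21p² + 14p + 9p + 6 = 7p(3p + 2) + 3(3p + 2).

(3p + 2)(7p + 3)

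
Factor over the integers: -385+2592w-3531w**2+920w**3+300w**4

Testing divisors of the constant over divisors of the leading coefficient, w = 1/5 is a root, so (5w-1) divides it; the quotient is 60w**3+196w**2-667w+385.
Then w = 7/5 is a root, so (5w-7) divides it; the quotient is 12w**2+56w-55.
The remaining quadratic factors as (6w-5)(2w+11).

(2w+11)(5w-1)(5w-7)(6w-5)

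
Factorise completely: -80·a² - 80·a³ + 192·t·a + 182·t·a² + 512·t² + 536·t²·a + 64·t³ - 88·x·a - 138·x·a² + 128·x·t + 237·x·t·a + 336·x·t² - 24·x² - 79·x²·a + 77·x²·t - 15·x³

-(x - 8·t + 2·a)·(3·x + 8·t + 5·a)·(5·x + t + 8·a + 8)

Group: x·(-15·x² - 43·x·t - 49·x·a - 24·x - 8·t² - 69·t·a - 64·t - 40·a² - 40·a) + (-8·t + 2·a)·(-15·x² - 43·x·t - 49·x·a - 24·x - 8·t² - 69·t·a - 64·t - 40·a² - 40·a); both groups contain (-15·x² - 43·x·t - 49·x·a - 24·x - 8·t² - 69·t·a - 64·t - 40·a² - 40·a), so (x - 8·t + 2·a) is a factor with cofactor -15·x² - 43·x·t - 49·x·a - 24·x - 8·t² - 69·t·a - 64·t - 40·a² - 40·a.
The cofactor groups again: -15·x² - 43·x·t - 49·x·a - 24·x - 8·t² - 69·t·a - 64·t - 40·a² - 40·a = -3·x·(5·x + t + 8·a + 8) + (-8·t - 5·a)·(5·x + t + 8·a + 8); both groups contain (5·x + t + 8·a + 8), giving -(3·x + 8·t + 5·a)·(5·x + t + 8·a + 8).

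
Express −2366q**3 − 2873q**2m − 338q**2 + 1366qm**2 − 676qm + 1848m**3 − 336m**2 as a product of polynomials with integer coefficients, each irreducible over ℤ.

−(14q − 11m + 2)(13q + 12m)(13q + 14m)

Group: 14q(−169q**2 − 338qm − 168m**2) + (−11m + 2)(−169q**2 − 338qm − 168m**2); both groups contain (−169q**2 − 338qm − 168m**2), so (14q − 11m + 2) is a factor with cofactor −169q**2 − 338qm − 168m**2.
The cofactor groups again: −169q**2 − 338qm − 168m**2 = −13q(13q + 12m) − 14m(13q + 12m); both groups contain (13q + 12m), giving −(13q + 14m)(13q + 12m).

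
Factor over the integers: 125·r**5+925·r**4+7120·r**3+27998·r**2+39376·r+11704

Among the possible rational roots, r = -14/5 is a root, giving the factor (5·r+14) and quotient 25·r**4+115·r**3+1102·r**2+2514·r+836.
Then r = -11/5 is a root, so (5·r+11) is a factor; dividing leaves 5·r**3+12·r**2+194·r+76.
Next, r = -2/5 is a root, so (5·r+2) is a factor; dividing leaves r**2+2·r+38.
The quadratic r**2+2·r+38 has discriminant -148 < 0 and is irreducible over ℤ.

(5·r+11)·(5·r+14)·(5·r+2)·(r**2+2·r+38)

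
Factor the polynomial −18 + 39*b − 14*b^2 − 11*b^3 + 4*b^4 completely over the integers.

Testing divisors of the constant over divisors of the leading coefficient, b = 3/4 is a root, giving the factor (4*b − 3) and quotient b^3 − 2*b^2 − 5*b + 6.
Then b = 1 is a root, so (b − 1) divides it; the quotient is b^2 − b − 6.
The remaining quadratic factors as (b − 3)(b + 2).

(4*b − 3)*(b + 2)*(b − 1)*(b − 3)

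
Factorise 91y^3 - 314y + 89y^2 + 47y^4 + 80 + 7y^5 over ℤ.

Testing divisors of the constant over divisors of the leading coefficient, y = 1 is a root, so (y - 1) divides it; the quotient is 7y^4 + 54y^3 + 145y^2 + 234y - 80.
Then y = -5 is a root, so (y + 5) is a factor; dividing leaves 7y^3 + 19y^2 + 50y - 16.
Next, y = 2/7 is a root, so (7y - 2) divides it; the quotient is y^2 + 3y + 8.
The quadratic y^2 + 3y + 8 has discriminant -23 < 0 and is irreducible over ℤ.

(7y - 2)(y + 5)(y - 1)(y^2 + 3y + 8)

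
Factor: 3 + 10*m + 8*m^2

Need a pair with product 8·3 = 24 and sum 10: that's 6 and 4.
Split the middle term: 8*m^2 + 6*m + 4*m + 3 = 2*m*(4*m + 3) + (4*m + 3).

(2*m + 1)*(4*m + 3)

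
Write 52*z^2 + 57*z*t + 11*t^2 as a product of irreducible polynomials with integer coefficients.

(13*z + 11*t)*(4*z + t)

Group: 13*z*(4*z + t) + 11*t*(4*z + t); both groups contain (4*z + t).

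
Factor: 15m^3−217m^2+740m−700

(3m−5)(5m−14)(m−10)

Among the possible rational roots, m = 5/3 is a root, so (3m−5) divides it; the quotient is 5m^2−64m+140.
The remaining quadratic factors as (m−10)(5m−14).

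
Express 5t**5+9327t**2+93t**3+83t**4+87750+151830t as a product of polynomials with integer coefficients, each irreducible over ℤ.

Among the possible rational roots, t = -13 is a root, so (t+13) is a factor; dividing leaves 5t**4+18t**3-141t**2+11160t+6750.
Continuing, t = -3/5 is a root, so (5t+3) is a factor; dividing leaves t**3+3t**2-30t+2250.
Next, t = -15 is a root, so (t+15) divides it; the quotient is t**2-12t+150.
The quadratic t**2-12t+150 has discriminant -456 < 0 and is irreducible over ℤ.

(5t+3)(t+13)(t+15)(t**2-12t+150)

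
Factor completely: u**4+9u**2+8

(u**2+1)(u**2+8)

Substitute w = u**2 to get a quadratic in w, then factor.
u**2+1 is irreducible over ℤ (sum of squares).
u**2+8 is irreducible over ℤ (always positive, so no real roots).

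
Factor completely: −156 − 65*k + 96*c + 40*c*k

(5*k + 12)*(8*c − 13)

Group as (40*c*k + 96*c) + (−65*k − 156) = 8*c*(5*k + 12) − 13*(5*k + 12).
Both groups share the factor (5*k + 12).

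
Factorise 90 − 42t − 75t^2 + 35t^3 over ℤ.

(7t − 15)(5t^2 − 6)

Group as (35t^3 − 42t) + (−75t^2 + 90) = 7t(5t^2 − 6) − 15(5t^2 − 6).
Both groups share the factor (5t^2 − 6).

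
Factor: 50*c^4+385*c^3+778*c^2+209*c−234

Among the possible rational roots, c = −9/2 is a root, so (2*c+9) is a factor; dividing leaves 25*c^3+80*c^2+29*c−26.
Then c = −1 is a root, so (c+1) is a factor; dividing leaves 25*c^2+55*c−26.
The remaining quadratic factors as (5*c−2)(5*c+13).

(2*c+9)*(5*c+13)*(5*c−2)*(c+1)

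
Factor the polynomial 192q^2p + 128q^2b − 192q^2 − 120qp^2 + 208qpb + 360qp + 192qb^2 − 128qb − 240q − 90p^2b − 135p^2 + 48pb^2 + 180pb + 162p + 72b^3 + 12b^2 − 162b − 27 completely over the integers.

Group: 8q(24qp + 16qb − 24q − 15p^2 + 8pb + 18p + 12b^2 − 16b − 3) + (6b + 9)(24qp + 16qb − 24q − 15p^2 + 8pb + 18p + 12b^2 − 16b − 3); both groups contain (24qp + 16qb − 24q − 15p^2 + 8pb + 18p + 12b^2 − 16b − 3), so (8q + 6b + 9) is a factor with cofactor 24qp + 16qb − 24q − 15p^2 + 8pb + 18p + 12b^2 − 16b − 3.
The cofactor groups again: 24qp + 16qb − 24q − 15p^2 + 8pb + 18p + 12b^2 − 16b − 3 = 8q(3p + 2b − 3) + (−5p + 6b + 1)(3p + 2b − 3); both groups contain (3p + 2b − 3), giving (8q − 5p + 6b + 1)(3p + 2b − 3).

(3p + 2b − 3)(8q + 6b + 9)(8q − 5p + 6b + 1)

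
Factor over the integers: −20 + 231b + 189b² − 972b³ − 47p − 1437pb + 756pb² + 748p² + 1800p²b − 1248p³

Group: 13p(−96p² + 72pb + 28p + 108b² − 69b + 5) + (−9b − 4)(−96p² + 72pb + 28p + 108b² − 69b + 5); both groups contain (−96p² + 72pb + 28p + 108b² − 69b + 5), so (13p − 9b − 4) is a factor with cofactor −96p² + 72pb + 28p + 108b² − 69b + 5.
The cofactor groups again: −96p² + 72pb + 28p + 108b² − 69b + 5 = −12p(8p − 12b + 1) + (−9b + 5)(8p − 12b + 1); both groups contain (8p − 12b + 1), giving −(12p + 9b − 5)(8p − 12b + 1).

−(8p − 12b + 1)(13p − 9b − 4)(12p + 9b − 5)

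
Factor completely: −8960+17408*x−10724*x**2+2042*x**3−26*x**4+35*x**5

(5*x−8)*(7*x−8)*(x−2)*(x**2+4*x+70)

Among the possible rational roots, x = 8/5 is a root, giving the factor (5*x−8) and quotient 7*x**4+6*x**3+418*x**2−1476*x+1120.
Continuing, x = 2 is a root, giving the factor (x−2) and quotient 7*x**3+20*x**2+458*x−560.
Then x = 8/7 is a root, giving the factor (7*x−8) and quotient x**2+4*x+70.
The quadratic x**2+4*x+70 has discriminant −264 < 0 and is irreducible over ℤ.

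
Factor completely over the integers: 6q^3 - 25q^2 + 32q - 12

(2q - 3)(3q - 2)(q - 2)

Trying the rational-root candidates, q = 2/3 is a root, giving the factor (3q - 2) and quotient 2q^2 - 7q + 6.
The remaining quadratic factors as (2q - 3)(q - 2).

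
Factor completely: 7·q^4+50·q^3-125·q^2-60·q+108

(7·q-6)·(q+1)·(q+9)·(q-2)

Among the possible rational roots, q = 2 is a root, giving the factor (q-2) and quotient 7·q^3+64·q^2+3·q-54.
Continuing, q = -9 is a root, giving the factor (q+9) and quotient 7·q^2+q-6.
The remaining quadratic factors as (q+1)(7·q-6).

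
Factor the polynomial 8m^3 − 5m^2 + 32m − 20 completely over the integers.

Group as (8m^3 + 32m) + (−5m^2 − 20) = 8m(m^2 + 4) − 5(m^2 + 4).
Both groups share the factor (m^2 + 4).

(8m − 5)(m^2 + 4)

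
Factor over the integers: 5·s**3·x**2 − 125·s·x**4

Factor out 5·s·x**2, leaving s**2 − 25·x**2, which is a difference of two squares.

5·s·x**2·(s + 5·x)·(s − 5·x)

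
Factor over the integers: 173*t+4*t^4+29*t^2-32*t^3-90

(2*t-1)*(2*t-9)*(t+2)*(t-5)

By the rational root theorem, t = -2 is a root, so (t+2) divides it; the quotient is 4*t^3-40*t^2+109*t-45.
Next, t = 9/2 is a root, giving the factor (2*t-9) and quotient 2*t^2-11*t+5.
The remaining quadratic factors as (2*t-1)(t-5).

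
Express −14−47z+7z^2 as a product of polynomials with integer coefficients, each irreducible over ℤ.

(7z+2)(z−7)

Need a pair with product 7·(−14) = −98 and sum −47: that's −49 and 2.
Split the middle term: 7z^2−49z + 2z−14 = 7z(z−7) + 2(z−7).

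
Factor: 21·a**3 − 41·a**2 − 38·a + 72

(3·a + 4)·(7·a − 9)·(a − 2)

Trying the rational-root candidates, a = −4/3 is a root, so (3·a + 4) is a factor; dividing leaves 7·a**2 − 23·a + 18.
The remaining quadratic factors as (7·a − 9)(a − 2).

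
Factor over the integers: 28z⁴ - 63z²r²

Every term has a factor of 7z². Then 4z² - 9r² = (2z)² − (3r)².

7z²(2z - 3r)(2z + 3r)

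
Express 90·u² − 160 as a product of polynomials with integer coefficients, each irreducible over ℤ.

10·(3·u + 4)·(3·u − 4)

Pull out the common factor 10; 9·u² − 16 is a difference of squares.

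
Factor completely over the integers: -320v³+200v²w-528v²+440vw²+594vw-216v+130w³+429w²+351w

-(10v+5w+9)(4v+2w+3)(8v-13w)

Group: 10v(-32v²+36vw-24v+26w²+39w) + (5w+9)(-32v²+36vw-24v+26w²+39w); both groups contain (-32v²+36vw-24v+26w²+39w), so (10v+5w+9) is a factor with cofactor -32v²+36vw-24v+26w²+39w.
The cofactor groups again: -32v²+36vw-24v+26w²+39w = -8v(4v+2w+3) + 13w(4v+2w+3); both groups contain (4v+2w+3), giving -(8v-13w)(4v+2w+3).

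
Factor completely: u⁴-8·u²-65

Substitute w = u² to get a quadratic in w, then factor.
u²+5 is irreducible over ℤ (always positive, so no real roots).
u²-13 is irreducible over ℤ (13 is not a perfect square).

(u²+5)·(u²-13)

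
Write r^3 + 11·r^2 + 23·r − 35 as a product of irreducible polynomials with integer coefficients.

(r + 5)·(r + 7)·(r − 1)

Among the possible rational roots, r = −5 is a root, so (r + 5) divides it; the quotient is r^2 + 6·r − 7.
The remaining quadratic factors as (r + 7)(r − 1).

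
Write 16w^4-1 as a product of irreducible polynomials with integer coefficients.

(2w)⁴ − (1)⁴ = ((2w)² − (1)²)((2w)² + (1)²); the first factor splits again, the second (4w^2+1) is irreducible.

(2w+1)(2w-1)(4w^2+1)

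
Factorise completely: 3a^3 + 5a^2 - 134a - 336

(3a + 8)(a + 6)(a - 7)

By the rational root theorem, a = 7 is a root, so (a - 7) is a factor; dividing leaves 3a^2 + 26a + 48.
The remaining quadratic factors as (3a + 8)(a + 6).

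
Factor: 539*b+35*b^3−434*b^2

Pull out the common factor 7*b, then factor the remaining trinomial.

7*b*(5*b−7)*(b−11)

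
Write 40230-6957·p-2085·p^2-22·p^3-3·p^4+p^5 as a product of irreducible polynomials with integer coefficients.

(p+6)·(p-15)·(p-3)·(p^2+9·p+149)

Among the possible rational roots, p = 15 is a root, so (p-15) is a factor; dividing leaves p^4+12·p^3+158·p^2+285·p-2682.
Next, p = -6 is a root, so (p+6) is a factor; dividing leaves p^3+6·p^2+122·p-447.
Then p = 3 is a root, giving the factor (p-3) and quotient p^2+9·p+149.
The quadratic p^2+9·p+149 has discriminant -515 < 0 and is irreducible over ℤ.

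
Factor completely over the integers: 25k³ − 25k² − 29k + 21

(5k − 3)(5k − 7)(k + 1)

Testing divisors of the constant over divisors of the leading coefficient, k = −1 is a root, so (k + 1) is a factor; dividing leaves 25k² − 50k + 21.
The remaining quadratic factors as (5k − 3)(5k − 7).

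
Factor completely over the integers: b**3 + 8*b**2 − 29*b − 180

(b + 4)*(b + 9)*(b − 5)

By the rational root theorem, b = 5 is a root, so (b − 5) is a factor; dividing leaves b**2 + 13*b + 36.
The remaining quadratic factors as (b + 9)(b + 4).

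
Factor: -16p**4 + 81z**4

Difference of squares twice: with A = 3z and B = 2p, A⁴ − B⁴ = (A² − B²)(A² + B²), and A² − B² factors again.

(3z - 2p)(3z + 2p)(9z**2 + 4p**2)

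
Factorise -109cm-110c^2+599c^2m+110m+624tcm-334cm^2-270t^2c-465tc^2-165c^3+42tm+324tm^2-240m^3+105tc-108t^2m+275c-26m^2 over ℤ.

-(9t+11c-15m-11)(6t+3c-8m+5)(5c+2m)

Group: 5c(-54t^2-93tc+162tm+21t-33c^2+133cm-22c-120m^2-13m+55) + 2m(-54t^2-93tc+162tm+21t-33c^2+133cm-22c-120m^2-13m+55); both groups contain (-54t^2-93tc+162tm+21t-33c^2+133cm-22c-120m^2-13m+55), so (5c+2m) is a factor with cofactor -54t^2-93tc+162tm+21t-33c^2+133cm-22c-120m^2-13m+55.
The cofactor groups again: -54t^2-93tc+162tm+21t-33c^2+133cm-22c-120m^2-13m+55 = -9t(6t+3c-8m+5) + (-11c+15m+11)(6t+3c-8m+5); both groups contain (6t+3c-8m+5), giving -(9t+11c-15m-11)(6t+3c-8m+5).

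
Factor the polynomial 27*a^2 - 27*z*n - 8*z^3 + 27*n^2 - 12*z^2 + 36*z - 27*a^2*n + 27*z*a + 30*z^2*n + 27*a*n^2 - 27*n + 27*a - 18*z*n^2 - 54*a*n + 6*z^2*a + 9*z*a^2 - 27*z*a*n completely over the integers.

Group: 4*z*(-2*z^2 + 3*z*a + 6*z*n - 3*z - 9*a*n + 9*a - 9*n + 9) + (3*a - 3*n)*(-2*z^2 + 3*z*a + 6*z*n - 3*z - 9*a*n + 9*a - 9*n + 9); both groups contain (-2*z^2 + 3*z*a + 6*z*n - 3*z - 9*a*n + 9*a - 9*n + 9), so (4*z + 3*a - 3*n) is a factor with cofactor -2*z^2 + 3*z*a + 6*z*n - 3*z - 9*a*n + 9*a - 9*n + 9.
The cofactor groups again: -2*z^2 + 3*z*a + 6*z*n - 3*z - 9*a*n + 9*a - 9*n + 9 = -z*(2*z - 3*a - 3) + (3*n - 3)*(2*z - 3*a - 3); both groups contain (2*z - 3*a - 3), giving -(z - 3*n + 3)*(2*z - 3*a - 3).

-(2*z - 3*a - 3)*(z - 3*n + 3)*(4*z + 3*a - 3*n)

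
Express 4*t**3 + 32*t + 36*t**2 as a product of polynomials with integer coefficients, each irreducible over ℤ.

Pull out the common factor 4*t, then factor the remaining trinomial.

4*t*(t + 1)*(t + 8)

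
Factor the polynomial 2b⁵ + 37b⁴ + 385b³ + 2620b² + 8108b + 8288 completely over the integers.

(2b + 7)(b + 2)(b + 8)(b² + 5b + 74)

Testing divisors of the constant over divisors of the leading coefficient, b = −2 is a root, so (b + 2) divides it; the quotient is 2b⁴ + 33b³ + 319b² + 1982b + 4144.
Then b = −8 is a root, giving the factor (b + 8) and quotient 2b³ + 17b² + 183b + 518.
Next, b = −7/2 is a root, so (2b + 7) divides it; the quotient is b² + 5b + 74.
The quadratic b² + 5b + 74 has discriminant −271 < 0 and is irreducible over ℤ.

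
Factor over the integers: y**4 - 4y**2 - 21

Substitute u = y**2 to get a quadratic in u, then factor.
y**2 + 3 is irreducible over ℤ (always positive, so no real roots).
y**2 - 7 is irreducible over ℤ (7 is not a perfect square).

(y**2 + 3)(y**2 - 7)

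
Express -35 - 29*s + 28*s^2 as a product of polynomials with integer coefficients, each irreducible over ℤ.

(4*s - 7)*(7*s + 5)

Need a pair with product 28·(-35) = -980 and sum -29: that's -49 and 20.
Split the middle term: 28*s^2 - 49*s + 20*s - 35 = 7*s*(4*s - 7) + 5*(4*s - 7).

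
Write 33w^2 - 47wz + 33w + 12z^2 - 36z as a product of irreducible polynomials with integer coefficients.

Group: 11w(3w - z + 3) - 12z(3w - z + 3); both groups contain (3w - z + 3).

(11w - 12z)(3w - z + 3)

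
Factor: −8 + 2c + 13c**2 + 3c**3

(3c − 2)(c + 1)(c + 4)

Testing divisors of the constant over divisors of the leading coefficient, c = −4 is a root, giving the factor (c + 4) and quotient 3c**2 + c − 2.
The remaining quadratic factors as (c + 1)(3c − 2).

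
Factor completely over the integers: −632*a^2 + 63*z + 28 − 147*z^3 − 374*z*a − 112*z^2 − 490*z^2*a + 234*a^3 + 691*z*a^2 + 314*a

Group: 7*z*(−21*z^2 − 97*z*a + 5*z − 26*a^2 + 50*a + 4) + (−9*a + 7)*(−21*z^2 − 97*z*a + 5*z − 26*a^2 + 50*a + 4); both groups contain (−21*z^2 − 97*z*a + 5*z − 26*a^2 + 50*a + 4), so (7*z − 9*a + 7) is a factor with cofactor −21*z^2 − 97*z*a + 5*z − 26*a^2 + 50*a + 4.
The cofactor groups again: −21*z^2 − 97*z*a + 5*z − 26*a^2 + 50*a + 4 = −7*z*(3*z + 13*a + 1) + (−2*a + 4)*(3*z + 13*a + 1); both groups contain (3*z + 13*a + 1), giving −(7*z + 2*a − 4)*(3*z + 13*a + 1).

−(7*z − 9*a + 7)*(3*z + 13*a + 1)*(7*z + 2*a − 4)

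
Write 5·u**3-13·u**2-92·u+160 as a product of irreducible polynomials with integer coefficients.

(5·u-8)·(u+4)·(u-5)

Among the possible rational roots, u = 5 is a root, so (u-5) divides it; the quotient is 5·u**2+12·u-32.
The remaining quadratic factors as (5·u-8)(u+4).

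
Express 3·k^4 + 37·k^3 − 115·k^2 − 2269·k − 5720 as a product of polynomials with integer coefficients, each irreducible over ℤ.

Testing divisors of the constant over divisors of the leading coefficient, k = −11 is a root, so (k + 11) is a factor; dividing leaves 3·k^3 + 4·k^2 − 159·k − 520.
Continuing, k = −5 is a root, so (k + 5) divides it; the quotient is 3·k^2 − 11·k − 104.
The remaining quadratic factors as (k − 8)(3·k + 13).

(3·k + 13)·(k + 11)·(k + 5)·(k − 8)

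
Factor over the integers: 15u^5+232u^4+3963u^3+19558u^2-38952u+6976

Testing divisors of the constant over divisors of the leading coefficient, u = -8 is a root, so (u+8) divides it; the quotient is 15u^4+112u^3+3067u^2-4978u+872.
Continuing, u = 1/5 is a root, so (5u-1) is a factor; dividing leaves 3u^3+23u^2+618u-872.
Next, u = 4/3 is a root, giving the factor (3u-4) and quotient u^2+9u+218.
The quadratic u^2+9u+218 has discriminant -791 < 0 and is irreducible over ℤ.

(3u-4)(5u-1)(u+8)(u^2+9u+218)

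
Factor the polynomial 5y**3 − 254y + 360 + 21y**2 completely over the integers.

(5y − 9)(y + 10)(y − 4)

By the rational root theorem, y = 4 is a root, giving the factor (y − 4) and quotient 5y**2 + 41y − 90.
The remaining quadratic factors as (y + 10)(5y − 9).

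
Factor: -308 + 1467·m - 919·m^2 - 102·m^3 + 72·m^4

(2·m - 7)·(3·m + 11)·(3·m - 4)·(4·m - 1)

By the rational root theorem, m = 7/2 is a root, so (2·m - 7) divides it; the quotient is 36·m^3 + 75·m^2 - 197·m + 44.
Next, m = 1/4 is a root, giving the factor (4·m - 1) and quotient 9·m^2 + 21·m - 44.
The remaining quadratic factors as (3·m - 4)(3·m + 11).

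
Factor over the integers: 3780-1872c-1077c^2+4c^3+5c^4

(5c-6)(c+14)(c+3)(c-15)

Trying the rational-root candidates, c = -14 is a root, giving the factor (c+14) and quotient 5c^3-66c^2-153c+270.
Then c = 15 is a root, so (c-15) is a factor; dividing leaves 5c^2+9c-18.
The remaining quadratic factors as (c+3)(5c-6).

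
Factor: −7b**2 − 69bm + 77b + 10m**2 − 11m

−(7b − m)(b + 10m − 11)

Group: −b(7b − m) + (−10m + 11)(7b − m); both groups contain (7b − m).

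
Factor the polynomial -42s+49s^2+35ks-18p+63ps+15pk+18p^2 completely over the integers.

Group: 6p(3p+7s) + (5k+7s-6)(3p+7s); both groups contain (3p+7s).

(3p+7s)(6p+5k+7s-6)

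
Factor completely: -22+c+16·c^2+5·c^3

Trying the rational-root candidates, c = -11/5 is a root, giving the factor (5·c+11) and quotient c^2+c-2.
The remaining quadratic factors as (c-1)(c+2).

(5·c+11)·(c+2)·(c-1)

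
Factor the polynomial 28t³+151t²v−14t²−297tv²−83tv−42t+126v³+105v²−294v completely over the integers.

(4t−3v−6)(7t−6v+7)(t+7v)

Group: t(28t²−45tv−14t+18v²+15v−42) + 7v(28t²−45tv−14t+18v²+15v−42); both groups contain (28t²−45tv−14t+18v²+15v−42), so (t+7v) is a factor with cofactor 28t²−45tv−14t+18v²+15v−42.
The cofactor groups again: 28t²−45tv−14t+18v²+15v−42 = 4t(7t−6v+7) + (−3v−6)(7t−6v+7); both groups contain (7t−6v+7), giving (4t−3v−6)(7t−6v+7).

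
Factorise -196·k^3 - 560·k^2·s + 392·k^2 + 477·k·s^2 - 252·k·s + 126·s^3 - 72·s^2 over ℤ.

-(14·k + 3·s)·(2·k + 7·s - 4)·(7·k - 6·s)

Group: 2·k·(-98·k^2 + 63·k·s + 18·s^2) + (7·s - 4)·(-98·k^2 + 63·k·s + 18·s^2); both groups contain (-98·k^2 + 63·k·s + 18·s^2), so (2·k + 7·s - 4) is a factor with cofactor -98·k^2 + 63·k·s + 18·s^2.
The cofactor groups again: -98·k^2 + 63·k·s + 18·s^2 = -7·k·(14·k + 3·s) + 6·s·(14·k + 3·s); both groups contain (14·k + 3·s), giving -(7·k - 6·s)·(14·k + 3·s).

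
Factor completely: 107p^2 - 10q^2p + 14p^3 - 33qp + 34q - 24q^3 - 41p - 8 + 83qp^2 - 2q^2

-(4q - 7p - 1)(q + 2p - 1)(6q + p + 8)

Group: 6q(-4q^2 - qp + 5q + 14p^2 - 5p - 1) + (p + 8)(-4q^2 - qp + 5q + 14p^2 - 5p - 1); both groups contain (-4q^2 - qp + 5q + 14p^2 - 5p - 1), so (6q + p + 8) is a factor with cofactor -4q^2 - qp + 5q + 14p^2 - 5p - 1.
The cofactor groups again: -4q^2 - qp + 5q + 14p^2 - 5p - 1 = -4q(q + 2p - 1) + (7p + 1)(q + 2p - 1); both groups contain (q + 2p - 1), giving -(4q - 7p - 1)(q + 2p - 1).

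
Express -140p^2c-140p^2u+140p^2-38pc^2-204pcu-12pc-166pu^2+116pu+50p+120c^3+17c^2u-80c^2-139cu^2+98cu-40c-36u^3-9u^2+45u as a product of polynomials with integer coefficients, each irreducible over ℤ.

Group: 10p(-14pc-14pu+14p-15c^2-19cu+10c-4u^2-u+5) + (-8c+9u)(-14pc-14pu+14p-15c^2-19cu+10c-4u^2-u+5); both groups contain (-14pc-14pu+14p-15c^2-19cu+10c-4u^2-u+5), so (10p-8c+9u) is a factor with cofactor -14pc-14pu+14p-15c^2-19cu+10c-4u^2-u+5.
The cofactor groups again: -14pc-14pu+14p-15c^2-19cu+10c-4u^2-u+5 = -c(14p+15c+4u+5) + (-u+1)(14p+15c+4u+5); both groups contain (14p+15c+4u+5), giving -(c+u-1)(14p+15c+4u+5).

-(10p-8c+9u)(14p+15c+4u+5)(c+u-1)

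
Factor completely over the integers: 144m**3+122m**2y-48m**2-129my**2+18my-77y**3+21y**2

(2m+y)(8m-7y)(9m+11y-3)

Group: 2m(72m**2+25my-24m-77y**2+21y) + y(72m**2+25my-24m-77y**2+21y); both groups contain (72m**2+25my-24m-77y**2+21y), so (2m+y) is a factor with cofactor 72m**2+25my-24m-77y**2+21y.
The cofactor groups again: 72m**2+25my-24m-77y**2+21y = 8m(9m+11y-3) - 7y(9m+11y-3); both groups contain (9m+11y-3), giving (8m-7y)(9m+11y-3).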